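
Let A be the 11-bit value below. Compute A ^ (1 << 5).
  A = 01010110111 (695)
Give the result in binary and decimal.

Mask = 1 << 5 = 00000100000
Bit 5 of A is 1; XOR with the mask flips it to 0.
  01010110111
^ 00000100000
-------------
  01010010111

Answer: 01010010111 (663)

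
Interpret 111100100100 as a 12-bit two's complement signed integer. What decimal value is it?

MSB is 1, so the value is negative. Find the magnitude:
1. Invert bits:  000011011011
2. Add 1:        000011011100  = 220
3. Apply sign:   -220

Answer: -220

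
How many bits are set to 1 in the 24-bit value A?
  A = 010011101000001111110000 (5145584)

010011101000001111110000
1-bits at positions (from bit 0 = LSB): 4, 5, 6, 7, 8, 9, 15, 17, 18, 19, 22
Count = 11

Answer: 11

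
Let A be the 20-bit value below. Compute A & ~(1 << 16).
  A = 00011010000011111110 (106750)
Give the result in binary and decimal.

Mask = ~(1 << 16) = 11101111111111111111
Bit 16 of A is 1, so AND-ing with the mask clears it to 0.
  00011010000011111110
& 11101111111111111111
----------------------
  00001010000011111110

Answer: 00001010000011111110 (41214)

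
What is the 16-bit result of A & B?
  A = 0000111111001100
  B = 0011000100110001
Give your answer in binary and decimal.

Apply & to each column (1 only where both bits are 1):
  0000111111001100
& 0011000100110001
------------------
  0000000100000000

Answer: 0000000100000000 (256)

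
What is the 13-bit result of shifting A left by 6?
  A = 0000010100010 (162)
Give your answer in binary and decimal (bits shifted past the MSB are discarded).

Shift left by 6: drop the top 6 bit(s), append 6 zero(s) on the right.
  0000010100010  ->  discard [000001], keep [0100010], append 000000
= 0100010000000

Answer: 0100010000000 (2176)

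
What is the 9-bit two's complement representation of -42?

1. Binary of +42:  000101010
2. Invert bits:     111010101
3. Add 1:           111010110

Answer: 111010110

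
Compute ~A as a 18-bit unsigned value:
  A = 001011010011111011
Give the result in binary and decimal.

Flip each bit (0->1, 1->0):
  001011010011111011
  110100101100000100

Answer: 110100101100000100 (215812)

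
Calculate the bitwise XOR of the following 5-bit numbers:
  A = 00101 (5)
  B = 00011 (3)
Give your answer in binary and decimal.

Apply ^ to each column (1 where bits differ):
  00101
^ 00011
-------
  00110

Answer: 00110 (6)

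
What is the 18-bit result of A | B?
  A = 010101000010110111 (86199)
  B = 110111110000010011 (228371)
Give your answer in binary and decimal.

Apply | to each column (1 where either bit is 1):
  010101000010110111
| 110111110000010011
--------------------
  110111110010110111

Answer: 110111110010110111 (228535)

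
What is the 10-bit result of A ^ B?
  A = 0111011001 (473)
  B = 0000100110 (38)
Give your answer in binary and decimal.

Apply ^ to each column (1 where bits differ):
  0111011001
^ 0000100110
------------
  0111111111

Answer: 0111111111 (511)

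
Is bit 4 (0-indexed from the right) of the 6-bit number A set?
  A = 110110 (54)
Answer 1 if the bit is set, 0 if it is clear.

Bit 4 is the 5th from the right.
  110110
   ^
That bit is 1.

Answer: 1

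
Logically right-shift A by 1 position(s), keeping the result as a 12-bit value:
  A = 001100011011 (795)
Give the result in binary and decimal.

Logical shift right by 1: drop the bottom 1 bit(s), prepend 1 zero(s) on the left.
  001100011011  ->  keep [00110001101], discard [1], prepend 0
= 000110001101

Answer: 000110001101 (397)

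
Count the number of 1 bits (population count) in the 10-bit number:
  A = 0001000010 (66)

0001000010
1-bits at positions (from bit 0 = LSB): 1, 6
Count = 2

Answer: 2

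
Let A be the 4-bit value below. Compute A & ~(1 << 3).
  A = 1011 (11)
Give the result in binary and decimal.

Mask = ~(1 << 3) = 0111
Bit 3 of A is 1, so AND-ing with the mask clears it to 0.
  1011
& 0111
------
  0011

Answer: 0011 (3)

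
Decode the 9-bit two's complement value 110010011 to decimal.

MSB is 1, so the value is negative. Find the magnitude:
1. Invert bits:  001101100
2. Add 1:        001101101  = 109
3. Apply sign:   -109

Answer: -109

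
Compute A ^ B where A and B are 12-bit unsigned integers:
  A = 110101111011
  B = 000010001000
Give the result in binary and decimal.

Apply ^ to each column (1 where bits differ):
  110101111011
^ 000010001000
--------------
  110111110011

Answer: 110111110011 (3571)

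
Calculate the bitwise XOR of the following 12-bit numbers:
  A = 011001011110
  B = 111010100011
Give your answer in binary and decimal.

Apply ^ to each column (1 where bits differ):
  011001011110
^ 111010100011
--------------
  100011111101

Answer: 100011111101 (2301)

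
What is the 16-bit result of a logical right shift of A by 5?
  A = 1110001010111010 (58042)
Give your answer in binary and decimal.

Logical shift right by 5: drop the bottom 5 bit(s), prepend 5 zero(s) on the left.
  1110001010111010  ->  keep [11100010101], discard [11010], prepend 00000
= 0000011100010101

Answer: 0000011100010101 (1813)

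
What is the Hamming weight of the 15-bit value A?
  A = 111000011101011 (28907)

111000011101011
1-bits at positions (from bit 0 = LSB): 0, 1, 3, 5, 6, 7, 12, 13, 14
Count = 9

Answer: 9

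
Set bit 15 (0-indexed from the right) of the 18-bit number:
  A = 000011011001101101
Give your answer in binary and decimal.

Mask = 1 << 15 = 001000000000000000
Bit 15 of A is 0, so OR-ing with the mask flips it to 1.
  000011011001101101
| 001000000000000000
--------------------
  001011011001101101

Answer: 001011011001101101 (46701)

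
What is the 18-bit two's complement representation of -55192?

1. Binary of +55192:  001101011110011000
2. Invert bits:     110010100001100111
3. Add 1:           110010100001101000

Answer: 110010100001101000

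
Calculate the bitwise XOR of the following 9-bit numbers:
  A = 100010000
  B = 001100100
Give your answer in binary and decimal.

Apply ^ to each column (1 where bits differ):
  100010000
^ 001100100
-----------
  101110100

Answer: 101110100 (372)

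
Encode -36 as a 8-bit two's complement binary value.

1. Binary of +36:  00100100
2. Invert bits:     11011011
3. Add 1:           11011100

Answer: 11011100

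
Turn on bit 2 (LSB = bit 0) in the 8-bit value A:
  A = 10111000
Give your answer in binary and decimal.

Mask = 1 << 2 = 00000100
Bit 2 of A is 0, so OR-ing with the mask flips it to 1.
  10111000
| 00000100
----------
  10111100

Answer: 10111100 (188)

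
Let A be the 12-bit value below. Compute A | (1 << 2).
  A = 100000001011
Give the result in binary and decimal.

Mask = 1 << 2 = 000000000100
Bit 2 of A is 0, so OR-ing with the mask flips it to 1.
  100000001011
| 000000000100
--------------
  100000001111

Answer: 100000001111 (2063)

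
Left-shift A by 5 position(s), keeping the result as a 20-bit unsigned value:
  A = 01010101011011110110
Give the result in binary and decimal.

Shift left by 5: drop the top 5 bit(s), append 5 zero(s) on the right.
  01010101011011110110  ->  discard [01010], keep [101011011110110], append 00000
= 10101101111011000000

Answer: 10101101111011000000 (712384)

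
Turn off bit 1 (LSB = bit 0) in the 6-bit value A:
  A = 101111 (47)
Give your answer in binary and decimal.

Mask = ~(1 << 1) = 111101
Bit 1 of A is 1, so AND-ing with the mask clears it to 0.
  101111
& 111101
--------
  101101

Answer: 101101 (45)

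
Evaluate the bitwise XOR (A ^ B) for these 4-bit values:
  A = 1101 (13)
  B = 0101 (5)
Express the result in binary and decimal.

Apply ^ to each column (1 where bits differ):
  1101
^ 0101
------
  1000

Answer: 1000 (8)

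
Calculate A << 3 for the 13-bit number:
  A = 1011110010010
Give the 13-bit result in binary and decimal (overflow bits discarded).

Shift left by 3: drop the top 3 bit(s), append 3 zero(s) on the right.
  1011110010010  ->  discard [101], keep [1110010010], append 000
= 1110010010000

Answer: 1110010010000 (7312)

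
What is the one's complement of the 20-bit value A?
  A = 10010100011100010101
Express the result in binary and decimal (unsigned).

Flip each bit (0->1, 1->0):
  10010100011100010101
  01101011100011101010

Answer: 01101011100011101010 (440554)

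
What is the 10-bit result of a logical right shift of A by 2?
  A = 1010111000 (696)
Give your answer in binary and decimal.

Logical shift right by 2: drop the bottom 2 bit(s), prepend 2 zero(s) on the left.
  1010111000  ->  keep [10101110], discard [00], prepend 00
= 0010101110

Answer: 0010101110 (174)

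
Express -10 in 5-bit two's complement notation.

1. Binary of +10:  01010
2. Invert bits:     10101
3. Add 1:           10110

Answer: 10110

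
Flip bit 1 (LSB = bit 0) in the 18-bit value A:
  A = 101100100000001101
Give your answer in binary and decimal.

Mask = 1 << 1 = 000000000000000010
Bit 1 of A is 0; XOR with the mask flips it to 1.
  101100100000001101
^ 000000000000000010
--------------------
  101100100000001111

Answer: 101100100000001111 (182287)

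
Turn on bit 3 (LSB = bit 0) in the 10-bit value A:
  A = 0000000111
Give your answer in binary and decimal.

Mask = 1 << 3 = 0000001000
Bit 3 of A is 0, so OR-ing with the mask flips it to 1.
  0000000111
| 0000001000
------------
  0000001111

Answer: 0000001111 (15)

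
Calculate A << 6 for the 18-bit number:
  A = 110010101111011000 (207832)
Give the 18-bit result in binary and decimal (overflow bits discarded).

Shift left by 6: drop the top 6 bit(s), append 6 zero(s) on the right.
  110010101111011000  ->  discard [110010], keep [101111011000], append 000000
= 101111011000000000

Answer: 101111011000000000 (194048)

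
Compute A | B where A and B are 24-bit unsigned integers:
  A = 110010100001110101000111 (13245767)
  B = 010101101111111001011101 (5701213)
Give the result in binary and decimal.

Apply | to each column (1 where either bit is 1):
  110010100001110101000111
| 010101101111111001011101
--------------------------
  110111101111111101011111

Answer: 110111101111111101011111 (14614367)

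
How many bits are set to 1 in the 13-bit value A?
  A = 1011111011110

1011111011110
1-bits at positions (from bit 0 = LSB): 1, 2, 3, 4, 6, 7, 8, 9, 10, 12
Count = 10

Answer: 10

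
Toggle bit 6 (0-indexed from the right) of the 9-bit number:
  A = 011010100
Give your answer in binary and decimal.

Mask = 1 << 6 = 001000000
Bit 6 of A is 1; XOR with the mask flips it to 0.
  011010100
^ 001000000
-----------
  010010100

Answer: 010010100 (148)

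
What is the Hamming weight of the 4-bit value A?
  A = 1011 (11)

1011
1-bits at positions (from bit 0 = LSB): 0, 1, 3
Count = 3

Answer: 3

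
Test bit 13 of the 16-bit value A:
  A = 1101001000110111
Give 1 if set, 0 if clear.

Bit 13 is the 14th from the right.
  1101001000110111
    ^
That bit is 0.

Answer: 0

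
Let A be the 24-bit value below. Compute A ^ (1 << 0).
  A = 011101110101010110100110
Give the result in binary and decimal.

Mask = 1 << 0 = 000000000000000000000001
Bit 0 of A is 0; XOR with the mask flips it to 1.
  011101110101010110100110
^ 000000000000000000000001
--------------------------
  011101110101010110100111

Answer: 011101110101010110100111 (7820711)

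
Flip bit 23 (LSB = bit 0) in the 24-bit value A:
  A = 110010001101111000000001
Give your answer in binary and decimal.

Mask = 1 << 23 = 100000000000000000000000
Bit 23 of A is 1; XOR with the mask flips it to 0.
  110010001101111000000001
^ 100000000000000000000000
--------------------------
  010010001101111000000001

Answer: 010010001101111000000001 (4775425)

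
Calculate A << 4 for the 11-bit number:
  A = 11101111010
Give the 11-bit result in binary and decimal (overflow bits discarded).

Shift left by 4: drop the top 4 bit(s), append 4 zero(s) on the right.
  11101111010  ->  discard [1110], keep [1111010], append 0000
= 11110100000

Answer: 11110100000 (1952)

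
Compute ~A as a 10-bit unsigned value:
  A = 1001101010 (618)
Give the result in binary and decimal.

Flip each bit (0->1, 1->0):
  1001101010
  0110010101

Answer: 0110010101 (405)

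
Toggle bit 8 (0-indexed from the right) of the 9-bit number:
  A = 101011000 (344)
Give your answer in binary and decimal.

Mask = 1 << 8 = 100000000
Bit 8 of A is 1; XOR with the mask flips it to 0.
  101011000
^ 100000000
-----------
  001011000

Answer: 001011000 (88)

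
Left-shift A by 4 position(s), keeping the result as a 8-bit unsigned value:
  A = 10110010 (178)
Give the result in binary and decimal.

Shift left by 4: drop the top 4 bit(s), append 4 zero(s) on the right.
  10110010  ->  discard [1011], keep [0010], append 0000
= 00100000

Answer: 00100000 (32)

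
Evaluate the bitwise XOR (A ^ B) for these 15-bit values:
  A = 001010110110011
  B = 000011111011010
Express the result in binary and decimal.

Apply ^ to each column (1 where bits differ):
  001010110110011
^ 000011111011010
-----------------
  001001001101001

Answer: 001001001101001 (4713)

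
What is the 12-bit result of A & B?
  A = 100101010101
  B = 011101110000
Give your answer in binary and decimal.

Apply & to each column (1 only where both bits are 1):
  100101010101
& 011101110000
--------------
  000101010000

Answer: 000101010000 (336)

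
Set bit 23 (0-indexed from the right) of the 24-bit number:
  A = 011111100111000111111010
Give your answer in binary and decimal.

Mask = 1 << 23 = 100000000000000000000000
Bit 23 of A is 0, so OR-ing with the mask flips it to 1.
  011111100111000111111010
| 100000000000000000000000
--------------------------
  111111100111000111111010

Answer: 111111100111000111111010 (16675322)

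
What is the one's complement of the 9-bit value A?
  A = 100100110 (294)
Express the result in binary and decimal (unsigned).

Flip each bit (0->1, 1->0):
  100100110
  011011001

Answer: 011011001 (217)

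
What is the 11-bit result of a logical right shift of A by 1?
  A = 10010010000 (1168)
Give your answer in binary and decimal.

Logical shift right by 1: drop the bottom 1 bit(s), prepend 1 zero(s) on the left.
  10010010000  ->  keep [1001001000], discard [0], prepend 0
= 01001001000

Answer: 01001001000 (584)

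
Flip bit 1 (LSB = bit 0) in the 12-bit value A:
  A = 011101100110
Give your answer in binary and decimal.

Mask = 1 << 1 = 000000000010
Bit 1 of A is 1; XOR with the mask flips it to 0.
  011101100110
^ 000000000010
--------------
  011101100100

Answer: 011101100100 (1892)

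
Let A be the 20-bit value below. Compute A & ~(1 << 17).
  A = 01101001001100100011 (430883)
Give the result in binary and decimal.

Mask = ~(1 << 17) = 11011111111111111111
Bit 17 of A is 1, so AND-ing with the mask clears it to 0.
  01101001001100100011
& 11011111111111111111
----------------------
  01001001001100100011

Answer: 01001001001100100011 (299811)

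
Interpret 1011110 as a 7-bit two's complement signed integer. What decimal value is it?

MSB is 1, so the value is negative. Find the magnitude:
1. Invert bits:  0100001
2. Add 1:        0100010  = 34
3. Apply sign:   -34

Answer: -34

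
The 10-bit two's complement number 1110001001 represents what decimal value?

MSB is 1, so the value is negative. Find the magnitude:
1. Invert bits:  0001110110
2. Add 1:        0001110111  = 119
3. Apply sign:   -119

Answer: -119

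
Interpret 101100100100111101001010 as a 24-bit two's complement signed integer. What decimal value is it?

MSB is 1, so the value is negative. Find the magnitude:
1. Invert bits:  010011011011000010110101
2. Add 1:        010011011011000010110110  = 5091510
3. Apply sign:   -5091510

Answer: -5091510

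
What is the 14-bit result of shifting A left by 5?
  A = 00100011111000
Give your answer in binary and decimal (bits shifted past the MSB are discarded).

Shift left by 5: drop the top 5 bit(s), append 5 zero(s) on the right.
  00100011111000  ->  discard [00100], keep [011111000], append 00000
= 01111100000000

Answer: 01111100000000 (7936)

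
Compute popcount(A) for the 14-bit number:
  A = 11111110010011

11111110010011
1-bits at positions (from bit 0 = LSB): 0, 1, 4, 7, 8, 9, 10, 11, 12, 13
Count = 10

Answer: 10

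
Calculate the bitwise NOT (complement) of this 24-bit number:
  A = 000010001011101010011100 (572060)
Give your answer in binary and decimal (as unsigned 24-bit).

Flip each bit (0->1, 1->0):
  000010001011101010011100
  111101110100010101100011

Answer: 111101110100010101100011 (16205155)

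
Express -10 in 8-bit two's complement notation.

1. Binary of +10:  00001010
2. Invert bits:     11110101
3. Add 1:           11110110

Answer: 11110110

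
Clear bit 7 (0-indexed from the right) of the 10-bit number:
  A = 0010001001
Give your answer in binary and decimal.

Mask = ~(1 << 7) = 1101111111
Bit 7 of A is 1, so AND-ing with the mask clears it to 0.
  0010001001
& 1101111111
------------
  0000001001

Answer: 0000001001 (9)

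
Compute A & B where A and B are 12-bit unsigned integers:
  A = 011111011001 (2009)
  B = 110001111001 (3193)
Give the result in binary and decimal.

Apply & to each column (1 only where both bits are 1):
  011111011001
& 110001111001
--------------
  010001011001

Answer: 010001011001 (1113)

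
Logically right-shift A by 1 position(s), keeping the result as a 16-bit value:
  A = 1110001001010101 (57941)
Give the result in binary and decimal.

Logical shift right by 1: drop the bottom 1 bit(s), prepend 1 zero(s) on the left.
  1110001001010101  ->  keep [111000100101010], discard [1], prepend 0
= 0111000100101010

Answer: 0111000100101010 (28970)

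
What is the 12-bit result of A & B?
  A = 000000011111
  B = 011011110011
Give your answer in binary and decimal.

Apply & to each column (1 only where both bits are 1):
  000000011111
& 011011110011
--------------
  000000010011

Answer: 000000010011 (19)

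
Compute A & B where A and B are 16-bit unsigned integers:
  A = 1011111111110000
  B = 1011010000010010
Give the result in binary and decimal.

Apply & to each column (1 only where both bits are 1):
  1011111111110000
& 1011010000010010
------------------
  1011010000010000

Answer: 1011010000010000 (46096)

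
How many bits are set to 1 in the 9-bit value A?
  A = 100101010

100101010
1-bits at positions (from bit 0 = LSB): 1, 3, 5, 8
Count = 4

Answer: 4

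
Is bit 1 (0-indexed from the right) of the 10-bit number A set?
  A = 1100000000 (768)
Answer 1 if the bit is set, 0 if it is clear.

Bit 1 is the 2nd from the right.
  1100000000
          ^
That bit is 0.

Answer: 0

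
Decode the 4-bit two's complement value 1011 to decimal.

MSB is 1, so the value is negative. Find the magnitude:
1. Invert bits:  0100
2. Add 1:        0101  = 5
3. Apply sign:   -5

Answer: -5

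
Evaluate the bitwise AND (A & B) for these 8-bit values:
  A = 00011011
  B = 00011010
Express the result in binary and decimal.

Apply & to each column (1 only where both bits are 1):
  00011011
& 00011010
----------
  00011010

Answer: 00011010 (26)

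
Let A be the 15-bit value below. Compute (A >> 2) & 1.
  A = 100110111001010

Bit 2 is the 3rd from the right.
  100110111001010
              ^
That bit is 0.

Answer: 0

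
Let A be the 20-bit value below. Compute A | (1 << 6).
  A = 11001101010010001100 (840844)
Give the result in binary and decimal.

Mask = 1 << 6 = 00000000000001000000
Bit 6 of A is 0, so OR-ing with the mask flips it to 1.
  11001101010010001100
| 00000000000001000000
----------------------
  11001101010011001100

Answer: 11001101010011001100 (840908)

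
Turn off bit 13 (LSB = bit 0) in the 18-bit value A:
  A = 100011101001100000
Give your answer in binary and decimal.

Mask = ~(1 << 13) = 111101111111111111
Bit 13 of A is 1, so AND-ing with the mask clears it to 0.
  100011101001100000
& 111101111111111111
--------------------
  100001101001100000

Answer: 100001101001100000 (137824)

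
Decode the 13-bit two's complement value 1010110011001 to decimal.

MSB is 1, so the value is negative. Find the magnitude:
1. Invert bits:  0101001100110
2. Add 1:        0101001100111  = 2663
3. Apply sign:   -2663

Answer: -2663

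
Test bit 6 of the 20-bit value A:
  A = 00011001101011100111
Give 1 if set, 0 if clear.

Bit 6 is the 7th from the right.
  00011001101011100111
               ^
That bit is 1.

Answer: 1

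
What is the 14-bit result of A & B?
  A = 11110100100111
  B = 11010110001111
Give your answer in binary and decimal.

Apply & to each column (1 only where both bits are 1):
  11110100100111
& 11010110001111
----------------
  11010100000111

Answer: 11010100000111 (13575)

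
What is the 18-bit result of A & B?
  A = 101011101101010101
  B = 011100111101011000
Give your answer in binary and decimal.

Apply & to each column (1 only where both bits are 1):
  101011101101010101
& 011100111101011000
--------------------
  001000101101010000

Answer: 001000101101010000 (35664)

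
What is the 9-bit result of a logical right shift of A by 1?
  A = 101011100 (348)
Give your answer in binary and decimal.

Logical shift right by 1: drop the bottom 1 bit(s), prepend 1 zero(s) on the left.
  101011100  ->  keep [10101110], discard [0], prepend 0
= 010101110

Answer: 010101110 (174)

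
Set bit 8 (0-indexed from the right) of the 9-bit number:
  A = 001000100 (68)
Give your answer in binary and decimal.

Mask = 1 << 8 = 100000000
Bit 8 of A is 0, so OR-ing with the mask flips it to 1.
  001000100
| 100000000
-----------
  101000100

Answer: 101000100 (324)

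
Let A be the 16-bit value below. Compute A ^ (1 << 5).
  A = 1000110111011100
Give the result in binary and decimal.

Mask = 1 << 5 = 0000000000100000
Bit 5 of A is 0; XOR with the mask flips it to 1.
  1000110111011100
^ 0000000000100000
------------------
  1000110111111100

Answer: 1000110111111100 (36348)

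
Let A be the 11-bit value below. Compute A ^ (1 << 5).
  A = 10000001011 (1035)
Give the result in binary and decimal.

Mask = 1 << 5 = 00000100000
Bit 5 of A is 0; XOR with the mask flips it to 1.
  10000001011
^ 00000100000
-------------
  10000101011

Answer: 10000101011 (1067)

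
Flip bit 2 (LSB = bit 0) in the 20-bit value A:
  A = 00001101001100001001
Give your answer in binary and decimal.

Mask = 1 << 2 = 00000000000000000100
Bit 2 of A is 0; XOR with the mask flips it to 1.
  00001101001100001001
^ 00000000000000000100
----------------------
  00001101001100001101

Answer: 00001101001100001101 (54029)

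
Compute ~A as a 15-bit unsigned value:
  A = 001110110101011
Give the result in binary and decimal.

Flip each bit (0->1, 1->0):
  001110110101011
  110001001010100

Answer: 110001001010100 (25172)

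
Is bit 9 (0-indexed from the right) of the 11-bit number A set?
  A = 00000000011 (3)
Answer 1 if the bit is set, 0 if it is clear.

Bit 9 is the 10th from the right.
  00000000011
   ^
That bit is 0.

Answer: 0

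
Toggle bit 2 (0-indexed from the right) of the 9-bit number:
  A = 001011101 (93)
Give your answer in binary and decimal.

Mask = 1 << 2 = 000000100
Bit 2 of A is 1; XOR with the mask flips it to 0.
  001011101
^ 000000100
-----------
  001011001

Answer: 001011001 (89)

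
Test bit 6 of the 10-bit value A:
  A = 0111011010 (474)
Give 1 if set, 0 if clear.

Bit 6 is the 7th from the right.
  0111011010
     ^
That bit is 1.

Answer: 1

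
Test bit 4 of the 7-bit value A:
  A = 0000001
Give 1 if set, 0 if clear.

Bit 4 is the 5th from the right.
  0000001
    ^
That bit is 0.

Answer: 0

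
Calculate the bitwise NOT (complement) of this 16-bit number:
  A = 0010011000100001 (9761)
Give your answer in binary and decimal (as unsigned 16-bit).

Flip each bit (0->1, 1->0):
  0010011000100001
  1101100111011110

Answer: 1101100111011110 (55774)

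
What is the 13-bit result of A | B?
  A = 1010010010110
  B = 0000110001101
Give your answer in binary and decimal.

Apply | to each column (1 where either bit is 1):
  1010010010110
| 0000110001101
---------------
  1010110011111

Answer: 1010110011111 (5535)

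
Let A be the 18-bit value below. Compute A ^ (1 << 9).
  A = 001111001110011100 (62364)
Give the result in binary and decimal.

Mask = 1 << 9 = 000000001000000000
Bit 9 of A is 1; XOR with the mask flips it to 0.
  001111001110011100
^ 000000001000000000
--------------------
  001111000110011100

Answer: 001111000110011100 (61852)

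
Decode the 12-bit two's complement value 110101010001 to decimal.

MSB is 1, so the value is negative. Find the magnitude:
1. Invert bits:  001010101110
2. Add 1:        001010101111  = 687
3. Apply sign:   -687

Answer: -687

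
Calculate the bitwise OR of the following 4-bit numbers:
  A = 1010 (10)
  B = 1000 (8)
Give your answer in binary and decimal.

Apply | to each column (1 where either bit is 1):
  1010
| 1000
------
  1010

Answer: 1010 (10)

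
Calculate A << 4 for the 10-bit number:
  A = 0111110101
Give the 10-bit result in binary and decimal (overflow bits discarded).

Shift left by 4: drop the top 4 bit(s), append 4 zero(s) on the right.
  0111110101  ->  discard [0111], keep [110101], append 0000
= 1101010000

Answer: 1101010000 (848)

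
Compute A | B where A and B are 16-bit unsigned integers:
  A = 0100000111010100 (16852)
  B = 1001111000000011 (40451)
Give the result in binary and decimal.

Apply | to each column (1 where either bit is 1):
  0100000111010100
| 1001111000000011
------------------
  1101111111010111

Answer: 1101111111010111 (57303)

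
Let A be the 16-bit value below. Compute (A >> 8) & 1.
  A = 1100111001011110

Bit 8 is the 9th from the right.
  1100111001011110
         ^
That bit is 0.

Answer: 0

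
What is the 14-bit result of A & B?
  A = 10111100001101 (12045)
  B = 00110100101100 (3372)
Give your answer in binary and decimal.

Apply & to each column (1 only where both bits are 1):
  10111100001101
& 00110100101100
----------------
  00110100001100

Answer: 00110100001100 (3340)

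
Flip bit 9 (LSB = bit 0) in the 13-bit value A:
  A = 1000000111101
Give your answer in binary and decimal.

Mask = 1 << 9 = 0001000000000
Bit 9 of A is 0; XOR with the mask flips it to 1.
  1000000111101
^ 0001000000000
---------------
  1001000111101

Answer: 1001000111101 (4669)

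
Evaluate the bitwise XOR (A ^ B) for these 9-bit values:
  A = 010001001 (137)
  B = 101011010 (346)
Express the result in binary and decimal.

Apply ^ to each column (1 where bits differ):
  010001001
^ 101011010
-----------
  111010011

Answer: 111010011 (467)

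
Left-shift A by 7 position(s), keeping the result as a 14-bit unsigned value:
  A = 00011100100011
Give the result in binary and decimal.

Shift left by 7: drop the top 7 bit(s), append 7 zero(s) on the right.
  00011100100011  ->  discard [0001110], keep [0100011], append 0000000
= 01000110000000

Answer: 01000110000000 (4480)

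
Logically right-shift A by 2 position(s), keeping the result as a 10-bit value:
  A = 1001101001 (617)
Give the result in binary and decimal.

Logical shift right by 2: drop the bottom 2 bit(s), prepend 2 zero(s) on the left.
  1001101001  ->  keep [10011010], discard [01], prepend 00
= 0010011010

Answer: 0010011010 (154)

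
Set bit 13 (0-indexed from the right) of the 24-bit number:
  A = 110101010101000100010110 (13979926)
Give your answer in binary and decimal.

Mask = 1 << 13 = 000000000010000000000000
Bit 13 of A is 0, so OR-ing with the mask flips it to 1.
  110101010101000100010110
| 000000000010000000000000
--------------------------
  110101010111000100010110

Answer: 110101010111000100010110 (13988118)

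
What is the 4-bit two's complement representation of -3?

1. Binary of +3:  0011
2. Invert bits:     1100
3. Add 1:           1101

Answer: 1101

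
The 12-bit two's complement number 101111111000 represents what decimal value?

MSB is 1, so the value is negative. Find the magnitude:
1. Invert bits:  010000000111
2. Add 1:        010000001000  = 1032
3. Apply sign:   -1032

Answer: -1032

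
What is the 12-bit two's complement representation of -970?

1. Binary of +970:  001111001010
2. Invert bits:     110000110101
3. Add 1:           110000110110

Answer: 110000110110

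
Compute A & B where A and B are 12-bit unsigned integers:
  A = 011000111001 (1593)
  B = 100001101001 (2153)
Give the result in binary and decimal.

Apply & to each column (1 only where both bits are 1):
  011000111001
& 100001101001
--------------
  000000101001

Answer: 000000101001 (41)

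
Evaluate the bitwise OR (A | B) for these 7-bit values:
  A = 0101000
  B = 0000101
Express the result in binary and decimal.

Apply | to each column (1 where either bit is 1):
  0101000
| 0000101
---------
  0101101

Answer: 0101101 (45)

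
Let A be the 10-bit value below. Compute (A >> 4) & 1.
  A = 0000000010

Bit 4 is the 5th from the right.
  0000000010
       ^
That bit is 0.

Answer: 0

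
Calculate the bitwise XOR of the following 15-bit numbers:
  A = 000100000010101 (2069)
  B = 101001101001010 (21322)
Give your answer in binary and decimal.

Apply ^ to each column (1 where bits differ):
  000100000010101
^ 101001101001010
-----------------
  101101101011111

Answer: 101101101011111 (23391)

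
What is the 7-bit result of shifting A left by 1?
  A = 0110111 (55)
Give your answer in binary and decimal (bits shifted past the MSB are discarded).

Shift left by 1: drop the top 1 bit(s), append 1 zero(s) on the right.
  0110111  ->  discard [0], keep [110111], append 0
= 1101110

Answer: 1101110 (110)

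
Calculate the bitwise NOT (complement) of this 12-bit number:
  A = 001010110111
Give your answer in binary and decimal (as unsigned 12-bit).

Flip each bit (0->1, 1->0):
  001010110111
  110101001000

Answer: 110101001000 (3400)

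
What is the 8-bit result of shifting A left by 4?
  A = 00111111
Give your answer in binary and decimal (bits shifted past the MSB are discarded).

Shift left by 4: drop the top 4 bit(s), append 4 zero(s) on the right.
  00111111  ->  discard [0011], keep [1111], append 0000
= 11110000

Answer: 11110000 (240)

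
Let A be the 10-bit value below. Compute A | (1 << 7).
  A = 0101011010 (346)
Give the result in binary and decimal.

Mask = 1 << 7 = 0010000000
Bit 7 of A is 0, so OR-ing with the mask flips it to 1.
  0101011010
| 0010000000
------------
  0111011010

Answer: 0111011010 (474)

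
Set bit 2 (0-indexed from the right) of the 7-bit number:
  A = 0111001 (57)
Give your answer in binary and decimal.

Mask = 1 << 2 = 0000100
Bit 2 of A is 0, so OR-ing with the mask flips it to 1.
  0111001
| 0000100
---------
  0111101

Answer: 0111101 (61)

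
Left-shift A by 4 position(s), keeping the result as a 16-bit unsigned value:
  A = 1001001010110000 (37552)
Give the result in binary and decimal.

Shift left by 4: drop the top 4 bit(s), append 4 zero(s) on the right.
  1001001010110000  ->  discard [1001], keep [001010110000], append 0000
= 0010101100000000

Answer: 0010101100000000 (11008)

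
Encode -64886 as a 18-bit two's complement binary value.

1. Binary of +64886:  001111110101110110
2. Invert bits:     110000001010001001
3. Add 1:           110000001010001010

Answer: 110000001010001010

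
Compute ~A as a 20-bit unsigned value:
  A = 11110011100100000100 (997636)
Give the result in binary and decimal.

Flip each bit (0->1, 1->0):
  11110011100100000100
  00001100011011111011

Answer: 00001100011011111011 (50939)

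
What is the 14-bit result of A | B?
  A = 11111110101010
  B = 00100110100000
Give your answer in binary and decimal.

Apply | to each column (1 where either bit is 1):
  11111110101010
| 00100110100000
----------------
  11111110101010

Answer: 11111110101010 (16298)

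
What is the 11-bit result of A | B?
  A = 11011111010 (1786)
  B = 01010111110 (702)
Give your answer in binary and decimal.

Apply | to each column (1 where either bit is 1):
  11011111010
| 01010111110
-------------
  11011111110

Answer: 11011111110 (1790)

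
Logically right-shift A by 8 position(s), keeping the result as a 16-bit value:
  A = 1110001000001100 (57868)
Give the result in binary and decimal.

Logical shift right by 8: drop the bottom 8 bit(s), prepend 8 zero(s) on the left.
  1110001000001100  ->  keep [11100010], discard [00001100], prepend 00000000
= 0000000011100010

Answer: 0000000011100010 (226)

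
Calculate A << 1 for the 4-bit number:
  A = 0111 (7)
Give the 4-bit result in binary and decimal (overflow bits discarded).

Shift left by 1: drop the top 1 bit(s), append 1 zero(s) on the right.
  0111  ->  discard [0], keep [111], append 0
= 1110

Answer: 1110 (14)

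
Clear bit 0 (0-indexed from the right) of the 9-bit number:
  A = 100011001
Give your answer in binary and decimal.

Mask = ~(1 << 0) = 111111110
Bit 0 of A is 1, so AND-ing with the mask clears it to 0.
  100011001
& 111111110
-----------
  100011000

Answer: 100011000 (280)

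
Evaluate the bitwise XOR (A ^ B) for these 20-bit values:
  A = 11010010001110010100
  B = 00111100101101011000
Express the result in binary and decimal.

Apply ^ to each column (1 where bits differ):
  11010010001110010100
^ 00111100101101011000
----------------------
  11101110100011001100

Answer: 11101110100011001100 (977100)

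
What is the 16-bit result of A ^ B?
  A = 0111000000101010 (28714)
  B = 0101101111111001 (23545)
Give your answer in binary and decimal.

Apply ^ to each column (1 where bits differ):
  0111000000101010
^ 0101101111111001
------------------
  0010101111010011

Answer: 0010101111010011 (11219)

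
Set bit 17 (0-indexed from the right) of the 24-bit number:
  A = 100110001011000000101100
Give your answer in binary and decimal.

Mask = 1 << 17 = 000000100000000000000000
Bit 17 of A is 0, so OR-ing with the mask flips it to 1.
  100110001011000000101100
| 000000100000000000000000
--------------------------
  100110101011000000101100

Answer: 100110101011000000101100 (10137644)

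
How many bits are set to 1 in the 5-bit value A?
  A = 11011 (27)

11011
1-bits at positions (from bit 0 = LSB): 0, 1, 3, 4
Count = 4

Answer: 4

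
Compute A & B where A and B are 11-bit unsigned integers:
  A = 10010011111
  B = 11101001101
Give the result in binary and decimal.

Apply & to each column (1 only where both bits are 1):
  10010011111
& 11101001101
-------------
  10000001101

Answer: 10000001101 (1037)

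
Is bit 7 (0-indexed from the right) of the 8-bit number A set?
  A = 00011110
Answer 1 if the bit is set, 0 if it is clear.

Bit 7 is the 8th from the right.
  00011110
  ^
That bit is 0.

Answer: 0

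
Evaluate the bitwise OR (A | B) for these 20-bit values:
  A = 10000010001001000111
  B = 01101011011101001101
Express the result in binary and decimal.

Apply | to each column (1 where either bit is 1):
  10000010001001000111
| 01101011011101001101
----------------------
  11101011011101001111

Answer: 11101011011101001111 (964431)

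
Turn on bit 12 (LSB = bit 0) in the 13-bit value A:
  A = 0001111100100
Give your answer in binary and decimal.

Mask = 1 << 12 = 1000000000000
Bit 12 of A is 0, so OR-ing with the mask flips it to 1.
  0001111100100
| 1000000000000
---------------
  1001111100100

Answer: 1001111100100 (5092)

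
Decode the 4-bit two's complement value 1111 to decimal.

MSB is 1, so the value is negative. Find the magnitude:
1. Invert bits:  0000
2. Add 1:        0001  = 1
3. Apply sign:   -1

Answer: -1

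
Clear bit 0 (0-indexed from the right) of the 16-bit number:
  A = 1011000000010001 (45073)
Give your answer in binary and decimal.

Mask = ~(1 << 0) = 1111111111111110
Bit 0 of A is 1, so AND-ing with the mask clears it to 0.
  1011000000010001
& 1111111111111110
------------------
  1011000000010000

Answer: 1011000000010000 (45072)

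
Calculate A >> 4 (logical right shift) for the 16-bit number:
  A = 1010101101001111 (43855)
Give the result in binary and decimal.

Logical shift right by 4: drop the bottom 4 bit(s), prepend 4 zero(s) on the left.
  1010101101001111  ->  keep [101010110100], discard [1111], prepend 0000
= 0000101010110100

Answer: 0000101010110100 (2740)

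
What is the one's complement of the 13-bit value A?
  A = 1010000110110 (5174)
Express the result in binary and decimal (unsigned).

Flip each bit (0->1, 1->0):
  1010000110110
  0101111001001

Answer: 0101111001001 (3017)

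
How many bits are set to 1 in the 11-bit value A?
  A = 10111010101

10111010101
1-bits at positions (from bit 0 = LSB): 0, 2, 4, 6, 7, 8, 10
Count = 7

Answer: 7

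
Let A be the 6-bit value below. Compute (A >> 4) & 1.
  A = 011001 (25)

Bit 4 is the 5th from the right.
  011001
   ^
That bit is 1.

Answer: 1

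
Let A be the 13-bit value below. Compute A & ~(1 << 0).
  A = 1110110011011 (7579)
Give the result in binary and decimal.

Mask = ~(1 << 0) = 1111111111110
Bit 0 of A is 1, so AND-ing with the mask clears it to 0.
  1110110011011
& 1111111111110
---------------
  1110110011010

Answer: 1110110011010 (7578)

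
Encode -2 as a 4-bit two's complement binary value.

1. Binary of +2:  0010
2. Invert bits:     1101
3. Add 1:           1110

Answer: 1110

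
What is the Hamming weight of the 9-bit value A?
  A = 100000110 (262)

100000110
1-bits at positions (from bit 0 = LSB): 1, 2, 8
Count = 3

Answer: 3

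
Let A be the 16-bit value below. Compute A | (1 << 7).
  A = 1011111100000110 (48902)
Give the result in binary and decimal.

Mask = 1 << 7 = 0000000010000000
Bit 7 of A is 0, so OR-ing with the mask flips it to 1.
  1011111100000110
| 0000000010000000
------------------
  1011111110000110

Answer: 1011111110000110 (49030)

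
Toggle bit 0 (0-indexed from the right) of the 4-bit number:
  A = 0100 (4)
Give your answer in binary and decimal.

Mask = 1 << 0 = 0001
Bit 0 of A is 0; XOR with the mask flips it to 1.
  0100
^ 0001
------
  0101

Answer: 0101 (5)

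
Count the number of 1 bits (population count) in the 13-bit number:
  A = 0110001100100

0110001100100
1-bits at positions (from bit 0 = LSB): 2, 5, 6, 10, 11
Count = 5

Answer: 5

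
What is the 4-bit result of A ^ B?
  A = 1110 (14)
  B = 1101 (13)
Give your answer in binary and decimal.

Apply ^ to each column (1 where bits differ):
  1110
^ 1101
------
  0011

Answer: 0011 (3)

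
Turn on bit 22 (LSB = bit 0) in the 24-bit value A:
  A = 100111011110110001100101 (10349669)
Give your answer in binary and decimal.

Mask = 1 << 22 = 010000000000000000000000
Bit 22 of A is 0, so OR-ing with the mask flips it to 1.
  100111011110110001100101
| 010000000000000000000000
--------------------------
  110111011110110001100101

Answer: 110111011110110001100101 (14543973)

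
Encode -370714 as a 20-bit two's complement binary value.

1. Binary of +370714:  01011010100000011010
2. Invert bits:     10100101011111100101
3. Add 1:           10100101011111100110

Answer: 10100101011111100110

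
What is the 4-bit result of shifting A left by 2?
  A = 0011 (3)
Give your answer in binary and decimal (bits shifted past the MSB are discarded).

Shift left by 2: drop the top 2 bit(s), append 2 zero(s) on the right.
  0011  ->  discard [00], keep [11], append 00
= 1100

Answer: 1100 (12)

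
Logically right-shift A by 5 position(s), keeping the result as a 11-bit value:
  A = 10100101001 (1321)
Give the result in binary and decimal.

Logical shift right by 5: drop the bottom 5 bit(s), prepend 5 zero(s) on the left.
  10100101001  ->  keep [101001], discard [01001], prepend 00000
= 00000101001

Answer: 00000101001 (41)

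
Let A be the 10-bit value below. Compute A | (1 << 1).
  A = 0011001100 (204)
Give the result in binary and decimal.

Mask = 1 << 1 = 0000000010
Bit 1 of A is 0, so OR-ing with the mask flips it to 1.
  0011001100
| 0000000010
------------
  0011001110

Answer: 0011001110 (206)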